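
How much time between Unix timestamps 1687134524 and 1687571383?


Difference = 1687571383 - 1687134524 = 436859 seconds
In hours: 436859 / 3600 ≈ 121.3
In days: 436859 / 86400 ≈ 5.06

436859 seconds (121.3 hours / 5.06 days)


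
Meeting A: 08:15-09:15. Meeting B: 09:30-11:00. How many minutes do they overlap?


0 minutes

Meeting A: 495-555 (in minutes from midnight)
Meeting B: 570-660
Overlap start = max(495, 570) = 570
Overlap end = min(555, 660) = 555
Overlap = max(0, 555 - 570) = 0 min


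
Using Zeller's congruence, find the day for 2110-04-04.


Friday

Zeller's congruence:
q=4, m=4, k=10, j=21
h = (4 + ⌊13×5/5⌋ + 10 + ⌊10/4⌋ + ⌊21/4⌋ - 2×21) mod 7
= (4 + 13 + 10 + 2 + 5 - 42) mod 7
= -8 mod 7 = 6
h=6 → Friday


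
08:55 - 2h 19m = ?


Start: 535 minutes from midnight
Subtract: 139 minutes
Remaining: 535 - 139 = 396
Hours: 6, Minutes: 36

06:36


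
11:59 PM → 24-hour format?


23:59

Input: 11:59 PM
PM: 11 + 12 = 23


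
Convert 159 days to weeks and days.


22 weeks 5 days

Weeks: 159 ÷ 7 = 22 remainder 5


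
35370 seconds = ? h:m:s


9h 49m 30s

Hours: 35370 ÷ 3600 = 9 remainder 2970
Minutes: 2970 ÷ 60 = 49 remainder 30
Seconds: 30


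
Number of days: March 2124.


31 days

Month: March (month 3)
March has 31 days


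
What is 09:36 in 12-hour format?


9:36 AM

Hour: 9
9 < 12 → AM


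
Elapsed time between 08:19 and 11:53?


3h 34m

End time in minutes: 11×60 + 53 = 713
Start time in minutes: 8×60 + 19 = 499
Difference = 713 - 499 = 214 minutes
= 3 hours 34 minutes


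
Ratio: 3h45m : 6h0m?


5:8 (0.63)

Duration 1: 225 minutes
Duration 2: 360 minutes
Ratio = 225:360
GCD = 45
Simplified = 5:8
As a decimal: 5/8 ≈ 0.63


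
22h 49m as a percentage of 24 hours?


Total minutes: 22×60 + 49 = 1369
Day = 24×60 = 1440 minutes
Fraction = 1369/1440 ≈ 0.9507
As a percentage: 1369/1440 × 100 ≈ 95.07%

0.9507 (95.07%)


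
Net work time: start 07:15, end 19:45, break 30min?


Total time = (19×60+45) - (7×60+15)
= 1185 - 435 = 750 min
Minus break: 750 - 30 = 720 min
= 12h 0m

12h 0m (720 minutes)


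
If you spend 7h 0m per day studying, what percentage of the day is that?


29.2%

Time: 420 minutes
Day: 1440 minutes
Percentage = (420/1440) × 100 ≈ 29.2%


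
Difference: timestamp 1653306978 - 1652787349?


519629 seconds (144.3 hours / 6.01 days)

Difference = 1653306978 - 1652787349 = 519629 seconds
In hours: 519629 / 3600 ≈ 144.3
In days: 519629 / 86400 ≈ 6.01


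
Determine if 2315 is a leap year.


No

Rules: divisible by 4 AND (not by 100 OR by 400)
2315 ÷ 4 = 578 remainder 3 → not divisible by 4
Not divisible by 4 → not a leap year


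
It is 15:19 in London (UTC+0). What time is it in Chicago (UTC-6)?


09:19

Time difference = UTC-6 - UTC+0 = -6 hours
New hour = (15 -6) mod 24
= 9 mod 24 = 9
Minutes unchanged → 09:19


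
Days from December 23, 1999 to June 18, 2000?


178 days

From December 23, 1999 to June 18, 2000
Rest of December 1999: 31 - 23 = 8
Full months: January 31, February 2000 29, March 31, April 30, May 31
Days into June 2000: 18
Total = 8 + 31 + 29 + 31 + 30 + 31 + 18 = 178 days


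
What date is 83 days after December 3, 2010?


February 24, 2011

Start: December 3, 2010
Add 83 days
December 3 → January 1: 31 - 3 + 1 = 29 days (83 - 29 = 54 left)
January 1 → February 1: 31 - 1 + 1 = 31 days (54 - 31 = 23 left)
February 1 + 23 = February 24, 2011


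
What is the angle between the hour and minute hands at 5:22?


29.0°

Hour hand = 5×30 + 22×0.5 = 161.0°
Minute hand = 22×6 = 132°
Difference = |161.0 - 132| = 29.0°


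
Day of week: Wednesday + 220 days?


Start: Wednesday (index 2)
(2 + 220) mod 7
= 222 mod 7
= 5
Index 5 → Saturday

Saturday


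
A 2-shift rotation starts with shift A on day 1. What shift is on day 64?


Shift B

Shifts: A, B
Start: A (index 0)
Day 64: (0 + 64 - 1) mod 2
= 63 mod 2
= 1
Index 1 → shift B


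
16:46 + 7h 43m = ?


00:29 (next day)

Start: 1006 minutes from midnight
Add: 463 minutes
Total: 1469 minutes
Hours: 1469 ÷ 60 = 24 remainder 29
24 ≥ 24 → 24 - 24 = 0 (next day)


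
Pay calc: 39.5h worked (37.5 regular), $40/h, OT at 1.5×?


Regular: 37.5h × $40 = $1500.00
Overtime: 39.5 - 37.5 = 2.0h
OT pay: 2.0h × $40 × 1.5 = $120.00
Total = $1500.00 + $120.00 = $1620.00

$1620.00


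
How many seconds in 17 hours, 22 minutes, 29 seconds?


62549 seconds

Hours: 17 × 3600 = 61200
Minutes: 22 × 60 = 1320
Seconds: 29
Total = 61200 + 1320 + 29 = 62549


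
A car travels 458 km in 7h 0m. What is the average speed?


65.4 km/h

Distance: 458 km
Time: 7 hours
Speed = 458 / 7 ≈ 65.4 km/h


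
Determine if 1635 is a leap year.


Rules: divisible by 4 AND (not by 100 OR by 400)
1635 ÷ 4 = 408 remainder 3 → not divisible by 4
Not divisible by 4 → not a leap year

No


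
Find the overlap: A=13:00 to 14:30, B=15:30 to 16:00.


Meeting A: 780-870 (in minutes from midnight)
Meeting B: 930-960
Overlap start = max(780, 930) = 930
Overlap end = min(870, 960) = 870
Overlap = max(0, 870 - 930) = 0 min

0 minutes


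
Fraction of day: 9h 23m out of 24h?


Total minutes: 9×60 + 23 = 563
Day = 24×60 = 1440 minutes
Fraction = 563/1440 ≈ 0.3910
As a percentage: 563/1440 × 100 ≈ 39.10%

0.3910 (39.10%)


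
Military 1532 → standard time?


3:32 PM

Hour: 15
15 - 12 = 3 → PM


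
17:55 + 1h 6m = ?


19:01

Start: 1075 minutes from midnight
Add: 66 minutes
Total: 1141 minutes
Hours: 1141 ÷ 60 = 19 remainder 1


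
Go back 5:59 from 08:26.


Start: 506 minutes from midnight
Subtract: 359 minutes
Remaining: 506 - 359 = 147
Hours: 2, Minutes: 27

02:27


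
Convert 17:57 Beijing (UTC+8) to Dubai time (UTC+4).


Time difference = UTC+4 - UTC+8 = -4 hours
New hour = (17 -4) mod 24
= 13 mod 24 = 13
Minutes unchanged → 13:57

13:57


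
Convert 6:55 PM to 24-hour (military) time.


Input: 6:55 PM
PM: 6 + 12 = 18

18:55


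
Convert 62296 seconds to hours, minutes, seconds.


17h 18m 16s

Hours: 62296 ÷ 3600 = 17 remainder 1096
Minutes: 1096 ÷ 60 = 18 remainder 16
Seconds: 16


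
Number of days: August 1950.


Month: August (month 8)
August has 31 days

31 days


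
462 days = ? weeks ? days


Weeks: 462 ÷ 7 = 66 remainder 0

66 weeks 0 days


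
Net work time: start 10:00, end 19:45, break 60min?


Total time = (19×60+45) - (10×60+0)
= 1185 - 600 = 585 min
Minus break: 585 - 60 = 525 min
= 8h 45m

8h 45m (525 minutes)


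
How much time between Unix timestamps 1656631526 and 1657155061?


523535 seconds (145.4 hours / 6.06 days)

Difference = 1657155061 - 1656631526 = 523535 seconds
In hours: 523535 / 3600 ≈ 145.4
In days: 523535 / 86400 ≈ 6.06


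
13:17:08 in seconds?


47828 seconds

Hours: 13 × 3600 = 46800
Minutes: 17 × 60 = 1020
Seconds: 8
Total = 46800 + 1020 + 8 = 47828


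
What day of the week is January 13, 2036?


Zeller's congruence:
q=13, m=13, k=35, j=20
h = (13 + ⌊13×14/5⌋ + 35 + ⌊35/4⌋ + ⌊20/4⌋ - 2×20) mod 7
= (13 + 36 + 35 + 8 + 5 - 40) mod 7
= 57 mod 7 = 1
h=1 → Sunday

Sunday


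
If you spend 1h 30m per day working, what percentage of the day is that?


6.3%

Time: 90 minutes
Day: 1440 minutes
Percentage = (90/1440) × 100 ≈ 6.3%


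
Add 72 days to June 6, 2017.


August 17, 2017

Start: June 6, 2017
Add 72 days
June 6 → July 1: 30 - 6 + 1 = 25 days (72 - 25 = 47 left)
July 1 → August 1: 31 - 1 + 1 = 31 days (47 - 31 = 16 left)
August 1 + 16 = August 17, 2017


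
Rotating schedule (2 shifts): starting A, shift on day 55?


Shift A

Shifts: A, B
Start: A (index 0)
Day 55: (0 + 55 - 1) mod 2
= 54 mod 2
= 0
Index 0 → shift A


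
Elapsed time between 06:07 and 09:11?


3h 4m

End time in minutes: 9×60 + 11 = 551
Start time in minutes: 6×60 + 7 = 367
Difference = 551 - 367 = 184 minutes
= 3 hours 4 minutes


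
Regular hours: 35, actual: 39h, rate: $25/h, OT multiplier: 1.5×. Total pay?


$1025.00

Regular: 35h × $25 = $875.00
Overtime: 39 - 35 = 4h
OT pay: 4h × $25 × 1.5 = $150.00
Total = $875.00 + $150.00 = $1025.00


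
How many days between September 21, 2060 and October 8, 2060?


From September 21, 2060 to October 8, 2060
Rest of September 2060: 30 - 21 = 9
Days into October 2060: 8
Total = 9 + 8 = 17 days

17 days


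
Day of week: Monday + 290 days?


Thursday

Start: Monday (index 0)
(0 + 290) mod 7
= 290 mod 7
= 3
Index 3 → Thursday


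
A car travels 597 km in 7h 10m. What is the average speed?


83.3 km/h

Distance: 597 km
Time: 7h 10m = 430 min = 430/60 = 43/6 hours
Speed = 597 ÷ (43/6) = 597 × 6 / 43 = 3582/43 ≈ 83.3 km/h


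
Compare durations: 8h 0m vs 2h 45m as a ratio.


32:11 (2.91)

Duration 1: 480 minutes
Duration 2: 165 minutes
Ratio = 480:165
GCD = 15
Simplified = 32:11
As a decimal: 32/11 ≈ 2.91


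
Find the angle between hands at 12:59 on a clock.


Hour hand (12 ≡ 0 on the dial): 0×30 + 59×0.5 = 29.5°
Minute hand = 59×6 = 354°
Difference = |29.5 - 354| = 324.5°
Since > 180°: 360 - 324.5 = 35.5°

35.5°


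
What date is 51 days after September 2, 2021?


October 23, 2021

Start: September 2, 2021
Add 51 days
September 2 → October 1: 30 - 2 + 1 = 29 days (51 - 29 = 22 left)
October 1 + 22 = October 23, 2021


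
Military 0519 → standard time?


Hour: 5
5 < 12 → AM

5:19 AM


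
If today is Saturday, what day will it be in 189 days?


Saturday

Start: Saturday (index 5)
(5 + 189) mod 7
= 194 mod 7
= 5
Index 5 → Saturday


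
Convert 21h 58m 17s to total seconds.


79097 seconds

Hours: 21 × 3600 = 75600
Minutes: 58 × 60 = 3480
Seconds: 17
Total = 75600 + 3480 + 17 = 79097


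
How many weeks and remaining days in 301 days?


Weeks: 301 ÷ 7 = 43 remainder 0

43 weeks 0 days


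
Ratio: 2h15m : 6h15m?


9:25 (0.36)

Duration 1: 135 minutes
Duration 2: 375 minutes
Ratio = 135:375
GCD = 15
Simplified = 9:25
As a decimal: 9/25 = 0.36


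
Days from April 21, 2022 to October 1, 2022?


163 days

From April 21, 2022 to October 1, 2022
Rest of April 2022: 30 - 21 = 9
Full months: May 31, June 30, July 31, August 31, September 30
Days into October 2022: 1
Total = 9 + 31 + 30 + 31 + 31 + 30 + 1 = 163 days


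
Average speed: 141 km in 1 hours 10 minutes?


120.9 km/h

Distance: 141 km
Time: 1h 10m = 70 min = 70/60 = 7/6 hours
Speed = 141 ÷ (7/6) = 141 × 6 / 7 = 846/7 ≈ 120.9 km/h


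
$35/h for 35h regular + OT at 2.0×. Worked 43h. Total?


Regular: 35h × $35 = $1225.00
Overtime: 43 - 35 = 8h
OT pay: 8h × $35 × 2.0 = $560.00
Total = $1225.00 + $560.00 = $1785.00

$1785.00


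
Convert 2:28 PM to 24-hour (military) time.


14:28

Input: 2:28 PM
PM: 2 + 12 = 14


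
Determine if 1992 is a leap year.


Yes

Rules: divisible by 4 AND (not by 100 OR by 400)
1992 ÷ 4 = 498 exactly → divisible by 4
1992 ÷ 100 = 19 remainder 92 → not divisible by 100
Divisible by 4 but not by 100 → leap year


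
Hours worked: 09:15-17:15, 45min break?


7h 15m (435 minutes)

Total time = (17×60+15) - (9×60+15)
= 1035 - 555 = 480 min
Minus break: 480 - 45 = 435 min
= 7h 15m


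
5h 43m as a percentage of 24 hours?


0.2382 (23.82%)

Total minutes: 5×60 + 43 = 343
Day = 24×60 = 1440 minutes
Fraction = 343/1440 ≈ 0.2382
As a percentage: 343/1440 × 100 ≈ 23.82%


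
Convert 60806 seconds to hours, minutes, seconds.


Hours: 60806 ÷ 3600 = 16 remainder 3206
Minutes: 3206 ÷ 60 = 53 remainder 26
Seconds: 26

16h 53m 26s


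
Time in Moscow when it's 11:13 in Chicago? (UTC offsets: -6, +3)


20:13

Time difference = UTC+3 - UTC-6 = +9 hours
New hour = (11 + 9) mod 24
= 20 mod 24 = 20
Minutes unchanged → 20:13


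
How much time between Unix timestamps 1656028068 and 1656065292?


37224 seconds (10.3 hours / 0.43 days)

Difference = 1656065292 - 1656028068 = 37224 seconds
In hours: 37224 / 3600 ≈ 10.3
In days: 37224 / 86400 ≈ 0.43


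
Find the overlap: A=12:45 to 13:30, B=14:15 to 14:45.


0 minutes

Meeting A: 765-810 (in minutes from midnight)
Meeting B: 855-885
Overlap start = max(765, 855) = 855
Overlap end = min(810, 885) = 810
Overlap = max(0, 810 - 855) = 0 min


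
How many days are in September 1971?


30 days

Month: September (month 9)
September has 30 days


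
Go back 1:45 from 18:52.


Start: 1132 minutes from midnight
Subtract: 105 minutes
Remaining: 1132 - 105 = 1027
Hours: 17, Minutes: 7

17:07


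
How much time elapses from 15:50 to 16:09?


0h 19m

End time in minutes: 16×60 + 9 = 969
Start time in minutes: 15×60 + 50 = 950
Difference = 969 - 950 = 19 minutes
= 0 hours 19 minutes


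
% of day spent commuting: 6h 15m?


26.0%

Time: 375 minutes
Day: 1440 minutes
Percentage = (375/1440) × 100 ≈ 26.0%


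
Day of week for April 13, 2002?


Saturday

Zeller's congruence:
q=13, m=4, k=2, j=20
h = (13 + ⌊13×5/5⌋ + 2 + ⌊2/4⌋ + ⌊20/4⌋ - 2×20) mod 7
= (13 + 13 + 2 + 0 + 5 - 40) mod 7
= -7 mod 7 = 0
h=0 → Saturday


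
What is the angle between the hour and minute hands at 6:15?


Hour hand = 6×30 + 15×0.5 = 187.5°
Minute hand = 15×6 = 90°
Difference = |187.5 - 90| = 97.5°

97.5°


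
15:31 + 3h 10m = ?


Start: 931 minutes from midnight
Add: 190 minutes
Total: 1121 minutes
Hours: 1121 ÷ 60 = 18 remainder 41

18:41


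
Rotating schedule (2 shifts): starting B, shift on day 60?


Shifts: A, B
Start: B (index 1)
Day 60: (1 + 60 - 1) mod 2
= 60 mod 2
= 0
Index 0 → shift A

Shift A


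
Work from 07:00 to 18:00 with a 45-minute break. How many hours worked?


Total time = (18×60+0) - (7×60+0)
= 1080 - 420 = 660 min
Minus break: 660 - 45 = 615 min
= 10h 15m

10h 15m (615 minutes)


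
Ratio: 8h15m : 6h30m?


33:26 (1.27)

Duration 1: 495 minutes
Duration 2: 390 minutes
Ratio = 495:390
GCD = 15
Simplified = 33:26
As a decimal: 33/26 ≈ 1.27


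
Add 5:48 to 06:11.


Start: 371 minutes from midnight
Add: 348 minutes
Total: 719 minutes
Hours: 719 ÷ 60 = 11 remainder 59

11:59


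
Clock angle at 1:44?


Hour hand = 1×30 + 44×0.5 = 52.0°
Minute hand = 44×6 = 264°
Difference = |52.0 - 264| = 212.0°
Since > 180°: 360 - 212.0 = 148.0°

148.0°


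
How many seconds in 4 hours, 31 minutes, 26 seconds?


Hours: 4 × 3600 = 14400
Minutes: 31 × 60 = 1860
Seconds: 26
Total = 14400 + 1860 + 26 = 16286

16286 seconds


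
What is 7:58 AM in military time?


07:58

Input: 7:58 AM
AM hour stays: 7


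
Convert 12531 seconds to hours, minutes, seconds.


Hours: 12531 ÷ 3600 = 3 remainder 1731
Minutes: 1731 ÷ 60 = 28 remainder 51
Seconds: 51

3h 28m 51s


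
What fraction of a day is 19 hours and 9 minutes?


0.7979 (79.79%)

Total minutes: 19×60 + 9 = 1149
Day = 24×60 = 1440 minutes
Fraction = 1149/1440 ≈ 0.7979
As a percentage: 1149/1440 × 100 ≈ 79.79%


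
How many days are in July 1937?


31 days

Month: July (month 7)
July has 31 days


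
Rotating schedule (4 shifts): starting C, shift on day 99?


Shift A

Shifts: A, B, C, D
Start: C (index 2)
Day 99: (2 + 99 - 1) mod 4
= 100 mod 4
= 0
Index 0 → shift A


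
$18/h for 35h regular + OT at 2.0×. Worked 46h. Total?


$1026.00

Regular: 35h × $18 = $630.00
Overtime: 46 - 35 = 11h
OT pay: 11h × $18 × 2.0 = $396.00
Total = $630.00 + $396.00 = $1026.00


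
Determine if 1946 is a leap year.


Rules: divisible by 4 AND (not by 100 OR by 400)
1946 ÷ 4 = 486 remainder 2 → not divisible by 4
Not divisible by 4 → not a leap year

No


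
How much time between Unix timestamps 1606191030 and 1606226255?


35225 seconds (9.8 hours / 0.41 days)

Difference = 1606226255 - 1606191030 = 35225 seconds
In hours: 35225 / 3600 ≈ 9.8
In days: 35225 / 86400 ≈ 0.41


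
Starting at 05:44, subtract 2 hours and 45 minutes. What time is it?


02:59

Start: 344 minutes from midnight
Subtract: 165 minutes
Remaining: 344 - 165 = 179
Hours: 2, Minutes: 59


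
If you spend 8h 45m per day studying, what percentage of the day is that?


36.5%

Time: 525 minutes
Day: 1440 minutes
Percentage = (525/1440) × 100 ≈ 36.5%


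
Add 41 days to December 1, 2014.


Start: December 1, 2014
Add 41 days
December 1 → January 1: 31 - 1 + 1 = 31 days (41 - 31 = 10 left)
January 1 + 10 = January 11, 2015

January 11, 2015


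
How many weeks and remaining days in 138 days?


Weeks: 138 ÷ 7 = 19 remainder 5

19 weeks 5 days


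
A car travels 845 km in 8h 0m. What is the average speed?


105.6 km/h

Distance: 845 km
Time: 8 hours
Speed = 845 / 8 ≈ 105.6 km/h


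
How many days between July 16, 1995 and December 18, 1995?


155 days

From July 16, 1995 to December 18, 1995
Rest of July 1995: 31 - 16 = 15
Full months: August 31, September 30, October 31, November 30
Days into December 1995: 18
Total = 15 + 31 + 30 + 31 + 30 + 18 = 155 days


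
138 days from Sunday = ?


Friday

Start: Sunday (index 6)
(6 + 138) mod 7
= 144 mod 7
= 4
Index 4 → Friday


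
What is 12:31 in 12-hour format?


Hour: 12
12 → 12 PM (noon)

12:31 PM


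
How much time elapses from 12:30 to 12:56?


End time in minutes: 12×60 + 56 = 776
Start time in minutes: 12×60 + 30 = 750
Difference = 776 - 750 = 26 minutes
= 0 hours 26 minutes

0h 26m


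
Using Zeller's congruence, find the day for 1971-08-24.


Tuesday

Zeller's congruence:
q=24, m=8, k=71, j=19
h = (24 + ⌊13×9/5⌋ + 71 + ⌊71/4⌋ + ⌊19/4⌋ - 2×19) mod 7
= (24 + 23 + 71 + 17 + 4 - 38) mod 7
= 101 mod 7 = 3
h=3 → Tuesday


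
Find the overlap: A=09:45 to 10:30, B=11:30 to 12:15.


Meeting A: 585-630 (in minutes from midnight)
Meeting B: 690-735
Overlap start = max(585, 690) = 690
Overlap end = min(630, 735) = 630
Overlap = max(0, 630 - 690) = 0 min

0 minutes


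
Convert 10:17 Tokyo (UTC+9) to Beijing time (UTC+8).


Time difference = UTC+8 - UTC+9 = -1 hours
New hour = (10 -1) mod 24
= 9 mod 24 = 9
Minutes unchanged → 09:17

09:17


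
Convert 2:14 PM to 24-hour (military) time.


Input: 2:14 PM
PM: 2 + 12 = 14

14:14


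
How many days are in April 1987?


30 days

Month: April (month 4)
April has 30 days


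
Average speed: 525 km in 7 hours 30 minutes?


70.0 km/h

Distance: 525 km
Time: 7h 30m = 450 min = 450/60 = 15/2 hours
Speed = 525 ÷ (15/2) = 525 × 2 / 15 = 1050/15 = 70.0 km/h


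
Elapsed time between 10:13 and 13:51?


3h 38m

End time in minutes: 13×60 + 51 = 831
Start time in minutes: 10×60 + 13 = 613
Difference = 831 - 613 = 218 minutes
= 3 hours 38 minutes


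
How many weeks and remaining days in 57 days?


Weeks: 57 ÷ 7 = 8 remainder 1

8 weeks 1 days


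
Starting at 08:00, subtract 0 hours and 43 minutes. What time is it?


07:17

Start: 480 minutes from midnight
Subtract: 43 minutes
Remaining: 480 - 43 = 437
Hours: 7, Minutes: 17


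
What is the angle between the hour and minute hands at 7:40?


10.0°

Hour hand = 7×30 + 40×0.5 = 230.0°
Minute hand = 40×6 = 240°
Difference = |230.0 - 240| = 10.0°


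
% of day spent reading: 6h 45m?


Time: 405 minutes
Day: 1440 minutes
Percentage = (405/1440) × 100 ≈ 28.1%

28.1%


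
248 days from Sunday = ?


Start: Sunday (index 6)
(6 + 248) mod 7
= 254 mod 7
= 2
Index 2 → Wednesday

Wednesday


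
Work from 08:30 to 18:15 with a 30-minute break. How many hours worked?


9h 15m (555 minutes)

Total time = (18×60+15) - (8×60+30)
= 1095 - 510 = 585 min
Minus break: 585 - 30 = 555 min
= 9h 15m


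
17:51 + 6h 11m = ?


00:02 (next day)

Start: 1071 minutes from midnight
Add: 371 minutes
Total: 1442 minutes
Hours: 1442 ÷ 60 = 24 remainder 2
24 ≥ 24 → 24 - 24 = 0 (next day)


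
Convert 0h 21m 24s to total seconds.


Hours: 0 × 3600 = 0
Minutes: 21 × 60 = 1260
Seconds: 24
Total = 0 + 1260 + 24 = 1284

1284 seconds


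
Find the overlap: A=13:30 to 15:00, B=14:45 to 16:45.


Meeting A: 810-900 (in minutes from midnight)
Meeting B: 885-1005
Overlap start = max(810, 885) = 885
Overlap end = min(900, 1005) = 900
Overlap = max(0, 900 - 885) = 15 min

15 minutes


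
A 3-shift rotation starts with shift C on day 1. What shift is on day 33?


Shift B

Shifts: A, B, C
Start: C (index 2)
Day 33: (2 + 33 - 1) mod 3
= 34 mod 3
= 1
Index 1 → shift B


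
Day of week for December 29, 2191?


Zeller's congruence:
q=29, m=12, k=91, j=21
h = (29 + ⌊13×13/5⌋ + 91 + ⌊91/4⌋ + ⌊21/4⌋ - 2×21) mod 7
= (29 + 33 + 91 + 22 + 5 - 42) mod 7
= 138 mod 7 = 5
h=5 → Thursday

Thursday


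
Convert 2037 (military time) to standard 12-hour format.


Hour: 20
20 - 12 = 8 → PM

8:37 PM


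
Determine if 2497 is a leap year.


No

Rules: divisible by 4 AND (not by 100 OR by 400)
2497 ÷ 4 = 624 remainder 1 → not divisible by 4
Not divisible by 4 → not a leap year


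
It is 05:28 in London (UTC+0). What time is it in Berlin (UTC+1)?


06:28

Time difference = UTC+1 - UTC+0 = +1 hours
New hour = (5 + 1) mod 24
= 6 mod 24 = 6
Minutes unchanged → 06:28


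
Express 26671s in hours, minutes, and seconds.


7h 24m 31s

Hours: 26671 ÷ 3600 = 7 remainder 1471
Minutes: 1471 ÷ 60 = 24 remainder 31
Seconds: 31


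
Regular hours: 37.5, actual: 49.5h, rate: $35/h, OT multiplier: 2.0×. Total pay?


$2152.50

Regular: 37.5h × $35 = $1312.50
Overtime: 49.5 - 37.5 = 12.0h
OT pay: 12.0h × $35 × 2.0 = $840.00
Total = $1312.50 + $840.00 = $2152.50


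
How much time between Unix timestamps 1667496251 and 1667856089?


Difference = 1667856089 - 1667496251 = 359838 seconds
In hours: 359838 / 3600 ≈ 100.0
In days: 359838 / 86400 ≈ 4.16

359838 seconds (100.0 hours / 4.16 days)


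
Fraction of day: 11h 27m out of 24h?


Total minutes: 11×60 + 27 = 687
Day = 24×60 = 1440 minutes
Fraction = 687/1440 ≈ 0.4771
As a percentage: 687/1440 × 100 ≈ 47.71%

0.4771 (47.71%)


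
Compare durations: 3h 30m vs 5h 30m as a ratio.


7:11 (0.64)

Duration 1: 210 minutes
Duration 2: 330 minutes
Ratio = 210:330
GCD = 30
Simplified = 7:11
As a decimal: 7/11 ≈ 0.64


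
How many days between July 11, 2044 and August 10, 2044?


From July 11, 2044 to August 10, 2044
Rest of July 2044: 31 - 11 = 20
Days into August 2044: 10
Total = 20 + 10 = 30 days

30 days


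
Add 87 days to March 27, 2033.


June 22, 2033

Start: March 27, 2033
Add 87 days
March 27 → April 1: 31 - 27 + 1 = 5 days (87 - 5 = 82 left)
April 1 → May 1: 30 - 1 + 1 = 30 days (82 - 30 = 52 left)
May 1 → June 1: 31 - 1 + 1 = 31 days (52 - 31 = 21 left)
June 1 + 21 = June 22, 2033


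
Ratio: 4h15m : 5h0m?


17:20 (0.85)

Duration 1: 255 minutes
Duration 2: 300 minutes
Ratio = 255:300
GCD = 15
Simplified = 17:20
As a decimal: 17/20 = 0.85


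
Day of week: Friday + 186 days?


Start: Friday (index 4)
(4 + 186) mod 7
= 190 mod 7
= 1
Index 1 → Tuesday

Tuesday


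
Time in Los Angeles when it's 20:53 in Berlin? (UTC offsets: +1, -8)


11:53

Time difference = UTC-8 - UTC+1 = -9 hours
New hour = (20 -9) mod 24
= 11 mod 24 = 11
Minutes unchanged → 11:53


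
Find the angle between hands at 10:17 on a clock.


153.5°

Hour hand = 10×30 + 17×0.5 = 308.5°
Minute hand = 17×6 = 102°
Difference = |308.5 - 102| = 206.5°
Since > 180°: 360 - 206.5 = 153.5°


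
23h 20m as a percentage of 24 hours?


Total minutes: 23×60 + 20 = 1400
Day = 24×60 = 1440 minutes
Fraction = 1400/1440 ≈ 0.9722
As a percentage: 1400/1440 × 100 ≈ 97.22%

0.9722 (97.22%)


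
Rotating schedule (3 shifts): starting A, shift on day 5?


Shifts: A, B, C
Start: A (index 0)
Day 5: (0 + 5 - 1) mod 3
= 4 mod 3
= 1
Index 1 → shift B

Shift B


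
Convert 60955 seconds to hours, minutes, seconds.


Hours: 60955 ÷ 3600 = 16 remainder 3355
Minutes: 3355 ÷ 60 = 55 remainder 55
Seconds: 55

16h 55m 55s


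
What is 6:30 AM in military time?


Input: 6:30 AM
AM hour stays: 6

06:30


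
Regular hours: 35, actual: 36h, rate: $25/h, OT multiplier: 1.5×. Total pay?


Regular: 35h × $25 = $875.00
Overtime: 36 - 35 = 1h
OT pay: 1h × $25 × 1.5 = $37.50
Total = $875.00 + $37.50 = $912.50

$912.50


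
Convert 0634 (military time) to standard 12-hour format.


Hour: 6
6 < 12 → AM

6:34 AM


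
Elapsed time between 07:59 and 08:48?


0h 49m

End time in minutes: 8×60 + 48 = 528
Start time in minutes: 7×60 + 59 = 479
Difference = 528 - 479 = 49 minutes
= 0 hours 49 minutes


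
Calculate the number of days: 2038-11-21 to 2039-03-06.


From November 21, 2038 to March 6, 2039
Rest of November 2038: 30 - 21 = 9
Full months: December 31, January 31, February 2039 28
Days into March 2039: 6
Total = 9 + 31 + 31 + 28 + 6 = 105 days

105 days


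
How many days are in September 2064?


30 days

Month: September (month 9)
September has 30 days


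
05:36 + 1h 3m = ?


Start: 336 minutes from midnight
Add: 63 minutes
Total: 399 minutes
Hours: 399 ÷ 60 = 6 remainder 39

06:39


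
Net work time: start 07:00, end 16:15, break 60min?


8h 15m (495 minutes)

Total time = (16×60+15) - (7×60+0)
= 975 - 420 = 555 min
Minus break: 555 - 60 = 495 min
= 8h 15m


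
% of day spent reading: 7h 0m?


Time: 420 minutes
Day: 1440 minutes
Percentage = (420/1440) × 100 ≈ 29.2%

29.2%


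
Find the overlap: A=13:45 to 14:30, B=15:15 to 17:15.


0 minutes

Meeting A: 825-870 (in minutes from midnight)
Meeting B: 915-1035
Overlap start = max(825, 915) = 915
Overlap end = min(870, 1035) = 870
Overlap = max(0, 870 - 915) = 0 min


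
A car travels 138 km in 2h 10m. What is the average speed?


Distance: 138 km
Time: 2h 10m = 130 min = 130/60 = 13/6 hours
Speed = 138 ÷ (13/6) = 138 × 6 / 13 = 828/13 ≈ 63.7 km/h

63.7 km/h


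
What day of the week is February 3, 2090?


Zeller's congruence:
q=3, m=14, k=89, j=20
h = (3 + ⌊13×15/5⌋ + 89 + ⌊89/4⌋ + ⌊20/4⌋ - 2×20) mod 7
= (3 + 39 + 89 + 22 + 5 - 40) mod 7
= 118 mod 7 = 6
h=6 → Friday

Friday


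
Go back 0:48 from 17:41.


16:53

Start: 1061 minutes from midnight
Subtract: 48 minutes
Remaining: 1061 - 48 = 1013
Hours: 16, Minutes: 53


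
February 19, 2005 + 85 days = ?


May 15, 2005

Start: February 19, 2005
Add 85 days
February 19 → March 1: 28 - 19 + 1 = 10 days (85 - 10 = 75 left)
March 1 → April 1: 31 - 1 + 1 = 31 days (75 - 31 = 44 left)
April 1 → May 1: 30 - 1 + 1 = 30 days (44 - 30 = 14 left)
May 1 + 14 = May 15, 2005


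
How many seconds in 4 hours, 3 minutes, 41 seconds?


Hours: 4 × 3600 = 14400
Minutes: 3 × 60 = 180
Seconds: 41
Total = 14400 + 180 + 41 = 14621

14621 seconds


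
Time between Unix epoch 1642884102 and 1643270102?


386000 seconds (107.2 hours / 4.47 days)

Difference = 1643270102 - 1642884102 = 386000 seconds
In hours: 386000 / 3600 ≈ 107.2
In days: 386000 / 86400 ≈ 4.47


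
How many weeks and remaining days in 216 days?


30 weeks 6 days

Weeks: 216 ÷ 7 = 30 remainder 6


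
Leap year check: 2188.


Rules: divisible by 4 AND (not by 100 OR by 400)
2188 ÷ 4 = 547 exactly → divisible by 4
2188 ÷ 100 = 21 remainder 88 → not divisible by 100
Divisible by 4 but not by 100 → leap year

Yes


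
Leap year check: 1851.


No

Rules: divisible by 4 AND (not by 100 OR by 400)
1851 ÷ 4 = 462 remainder 3 → not divisible by 4
Not divisible by 4 → not a leap year


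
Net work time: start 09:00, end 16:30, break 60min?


6h 30m (390 minutes)

Total time = (16×60+30) - (9×60+0)
= 990 - 540 = 450 min
Minus break: 450 - 60 = 390 min
= 6h 30m


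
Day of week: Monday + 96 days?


Start: Monday (index 0)
(0 + 96) mod 7
= 96 mod 7
= 5
Index 5 → Saturday

Saturday


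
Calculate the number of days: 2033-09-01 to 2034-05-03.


From September 1, 2033 to May 3, 2034
Rest of September 2033: 30 - 1 = 29
Full months: October 31, November 30, December 31, January 31, February 2034 28, March 31, April 30
Days into May 2034: 3
Total = 29 + 31 + 30 + 31 + 31 + 28 + 31 + 30 + 3 = 244 days

244 days


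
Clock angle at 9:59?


54.5°

Hour hand = 9×30 + 59×0.5 = 299.5°
Minute hand = 59×6 = 354°
Difference = |299.5 - 354| = 54.5°


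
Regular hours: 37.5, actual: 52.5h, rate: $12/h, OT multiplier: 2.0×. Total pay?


$810.00

Regular: 37.5h × $12 = $450.00
Overtime: 52.5 - 37.5 = 15.0h
OT pay: 15.0h × $12 × 2.0 = $360.00
Total = $450.00 + $360.00 = $810.00


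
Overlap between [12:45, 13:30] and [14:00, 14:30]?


Meeting A: 765-810 (in minutes from midnight)
Meeting B: 840-870
Overlap start = max(765, 840) = 840
Overlap end = min(810, 870) = 810
Overlap = max(0, 810 - 840) = 0 min

0 minutes


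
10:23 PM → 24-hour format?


Input: 10:23 PM
PM: 10 + 12 = 22

22:23


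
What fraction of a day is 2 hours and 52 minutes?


Total minutes: 2×60 + 52 = 172
Day = 24×60 = 1440 minutes
Fraction = 172/1440 ≈ 0.1194
As a percentage: 172/1440 × 100 ≈ 11.94%

0.1194 (11.94%)


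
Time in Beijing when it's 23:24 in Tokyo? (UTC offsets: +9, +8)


Time difference = UTC+8 - UTC+9 = -1 hours
New hour = (23 -1) mod 24
= 22 mod 24 = 22
Minutes unchanged → 22:24

22:24


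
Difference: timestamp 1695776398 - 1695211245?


Difference = 1695776398 - 1695211245 = 565153 seconds
In hours: 565153 / 3600 ≈ 157.0
In days: 565153 / 86400 ≈ 6.54

565153 seconds (157.0 hours / 6.54 days)


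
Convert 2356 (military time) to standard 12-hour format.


11:56 PM

Hour: 23
23 - 12 = 11 → PM


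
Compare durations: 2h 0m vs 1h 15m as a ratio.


8:5 (1.60)

Duration 1: 120 minutes
Duration 2: 75 minutes
Ratio = 120:75
GCD = 15
Simplified = 8:5
As a decimal: 8/5 = 1.60


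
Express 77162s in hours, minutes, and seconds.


21h 26m 2s

Hours: 77162 ÷ 3600 = 21 remainder 1562
Minutes: 1562 ÷ 60 = 26 remainder 2
Seconds: 2


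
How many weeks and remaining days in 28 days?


4 weeks 0 days

Weeks: 28 ÷ 7 = 4 remainder 0


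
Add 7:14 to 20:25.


Start: 1225 minutes from midnight
Add: 434 minutes
Total: 1659 minutes
Hours: 1659 ÷ 60 = 27 remainder 39
27 ≥ 24 → 27 - 24 = 3 (next day)

03:39 (next day)


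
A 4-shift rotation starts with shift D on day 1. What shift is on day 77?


Shift D

Shifts: A, B, C, D
Start: D (index 3)
Day 77: (3 + 77 - 1) mod 4
= 79 mod 4
= 3
Index 3 → shift D


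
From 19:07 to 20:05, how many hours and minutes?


End time in minutes: 20×60 + 5 = 1205
Start time in minutes: 19×60 + 7 = 1147
Difference = 1205 - 1147 = 58 minutes
= 0 hours 58 minutes

0h 58m


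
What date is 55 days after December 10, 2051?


February 3, 2052

Start: December 10, 2051
Add 55 days
December 10 → January 1: 31 - 10 + 1 = 22 days (55 - 22 = 33 left)
January 1 → February 1: 31 - 1 + 1 = 31 days (33 - 31 = 2 left)
February 1 + 2 = February 3, 2052


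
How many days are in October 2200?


31 days

Month: October (month 10)
October has 31 days


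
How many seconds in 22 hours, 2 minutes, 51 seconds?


Hours: 22 × 3600 = 79200
Minutes: 2 × 60 = 120
Seconds: 51
Total = 79200 + 120 + 51 = 79371

79371 seconds


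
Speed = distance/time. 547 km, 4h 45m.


115.2 km/h

Distance: 547 km
Time: 4h 45m = 285 min = 285/60 = 19/4 hours
Speed = 547 ÷ (19/4) = 547 × 4 / 19 = 2188/19 ≈ 115.2 km/h


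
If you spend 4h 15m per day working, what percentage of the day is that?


17.7%

Time: 255 minutes
Day: 1440 minutes
Percentage = (255/1440) × 100 ≈ 17.7%


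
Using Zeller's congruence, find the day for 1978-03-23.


Zeller's congruence:
q=23, m=3, k=78, j=19
h = (23 + ⌊13×4/5⌋ + 78 + ⌊78/4⌋ + ⌊19/4⌋ - 2×19) mod 7
= (23 + 10 + 78 + 19 + 4 - 38) mod 7
= 96 mod 7 = 5
h=5 → Thursday

Thursday


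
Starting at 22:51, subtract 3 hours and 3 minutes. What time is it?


Start: 1371 minutes from midnight
Subtract: 183 minutes
Remaining: 1371 - 183 = 1188
Hours: 19, Minutes: 48

19:48


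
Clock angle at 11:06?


63.0°

Hour hand = 11×30 + 6×0.5 = 333.0°
Minute hand = 6×6 = 36°
Difference = |333.0 - 36| = 297.0°
Since > 180°: 360 - 297.0 = 63.0°


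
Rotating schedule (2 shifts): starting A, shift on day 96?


Shift B

Shifts: A, B
Start: A (index 0)
Day 96: (0 + 96 - 1) mod 2
= 95 mod 2
= 1
Index 1 → shift B


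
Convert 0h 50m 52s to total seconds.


3052 seconds

Hours: 0 × 3600 = 0
Minutes: 50 × 60 = 3000
Seconds: 52
Total = 0 + 3000 + 52 = 3052


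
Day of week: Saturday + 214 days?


Wednesday

Start: Saturday (index 5)
(5 + 214) mod 7
= 219 mod 7
= 2
Index 2 → Wednesday


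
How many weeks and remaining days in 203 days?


Weeks: 203 ÷ 7 = 29 remainder 0

29 weeks 0 days


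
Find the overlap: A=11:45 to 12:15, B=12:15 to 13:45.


0 minutes

Meeting A: 705-735 (in minutes from midnight)
Meeting B: 735-825
Overlap start = max(705, 735) = 735
Overlap end = min(735, 825) = 735
Overlap = max(0, 735 - 735) = 0 min


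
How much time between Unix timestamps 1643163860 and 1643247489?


83629 seconds (23.2 hours / 0.97 days)

Difference = 1643247489 - 1643163860 = 83629 seconds
In hours: 83629 / 3600 ≈ 23.2
In days: 83629 / 86400 ≈ 0.97


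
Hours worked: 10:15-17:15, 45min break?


6h 15m (375 minutes)

Total time = (17×60+15) - (10×60+15)
= 1035 - 615 = 420 min
Minus break: 420 - 45 = 375 min
= 6h 15m


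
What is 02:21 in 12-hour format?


Hour: 2
2 < 12 → AM

2:21 AM


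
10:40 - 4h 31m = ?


06:09

Start: 640 minutes from midnight
Subtract: 271 minutes
Remaining: 640 - 271 = 369
Hours: 6, Minutes: 9


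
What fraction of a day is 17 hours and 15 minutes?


Total minutes: 17×60 + 15 = 1035
Day = 24×60 = 1440 minutes
Fraction = 1035/1440 ≈ 0.7188
As a percentage: 1035/1440 × 100 ≈ 71.88%

0.7188 (71.88%)


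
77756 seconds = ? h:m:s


21h 35m 56s

Hours: 77756 ÷ 3600 = 21 remainder 2156
Minutes: 2156 ÷ 60 = 35 remainder 56
Seconds: 56


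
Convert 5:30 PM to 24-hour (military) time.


Input: 5:30 PM
PM: 5 + 12 = 17

17:30


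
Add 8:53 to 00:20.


09:13

Start: 20 minutes from midnight
Add: 533 minutes
Total: 553 minutes
Hours: 553 ÷ 60 = 9 remainder 13


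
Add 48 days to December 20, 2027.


February 6, 2028

Start: December 20, 2027
Add 48 days
December 20 → January 1: 31 - 20 + 1 = 12 days (48 - 12 = 36 left)
January 1 → February 1: 31 - 1 + 1 = 31 days (36 - 31 = 5 left)
February 1 + 5 = February 6, 2028


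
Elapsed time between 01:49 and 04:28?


2h 39m

End time in minutes: 4×60 + 28 = 268
Start time in minutes: 1×60 + 49 = 109
Difference = 268 - 109 = 159 minutes
= 2 hours 39 minutes


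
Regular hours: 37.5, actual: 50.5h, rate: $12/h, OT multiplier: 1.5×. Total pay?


Regular: 37.5h × $12 = $450.00
Overtime: 50.5 - 37.5 = 13.0h
OT pay: 13.0h × $12 × 1.5 = $234.00
Total = $450.00 + $234.00 = $684.00

$684.00


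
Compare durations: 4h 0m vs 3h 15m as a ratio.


Duration 1: 240 minutes
Duration 2: 195 minutes
Ratio = 240:195
GCD = 15
Simplified = 16:13
As a decimal: 16/13 ≈ 1.23

16:13 (1.23)


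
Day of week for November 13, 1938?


Zeller's congruence:
q=13, m=11, k=38, j=19
h = (13 + ⌊13×12/5⌋ + 38 + ⌊38/4⌋ + ⌊19/4⌋ - 2×19) mod 7
= (13 + 31 + 38 + 9 + 4 - 38) mod 7
= 57 mod 7 = 1
h=1 → Sunday

Sunday


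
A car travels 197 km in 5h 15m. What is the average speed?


37.5 km/h

Distance: 197 km
Time: 5h 15m = 315 min = 315/60 = 21/4 hours
Speed = 197 ÷ (21/4) = 197 × 4 / 21 = 788/21 ≈ 37.5 km/h


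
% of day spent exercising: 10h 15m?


42.7%

Time: 615 minutes
Day: 1440 minutes
Percentage = (615/1440) × 100 ≈ 42.7%


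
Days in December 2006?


Month: December (month 12)
December has 31 days

31 days


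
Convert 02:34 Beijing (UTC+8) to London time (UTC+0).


Time difference = UTC+0 - UTC+8 = -8 hours
New hour = (2 -8) mod 24
= -6 mod 24 = 18
Minutes unchanged → 18:34; -6 < 0 → previous day

18:34 (previous day)


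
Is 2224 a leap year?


Yes

Rules: divisible by 4 AND (not by 100 OR by 400)
2224 ÷ 4 = 556 exactly → divisible by 4
2224 ÷ 100 = 22 remainder 24 → not divisible by 100
Divisible by 4 but not by 100 → leap year


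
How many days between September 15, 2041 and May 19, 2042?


From September 15, 2041 to May 19, 2042
Rest of September 2041: 30 - 15 = 15
Full months: October 31, November 30, December 31, January 31, February 2042 28, March 31, April 30
Days into May 2042: 19
Total = 15 + 31 + 30 + 31 + 31 + 28 + 31 + 30 + 19 = 246 days

246 days


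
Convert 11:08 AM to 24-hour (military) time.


11:08

Input: 11:08 AM
AM hour stays: 11


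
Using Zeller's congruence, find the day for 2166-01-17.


Friday

Zeller's congruence:
q=17, m=13, k=65, j=21
h = (17 + ⌊13×14/5⌋ + 65 + ⌊65/4⌋ + ⌊21/4⌋ - 2×21) mod 7
= (17 + 36 + 65 + 16 + 5 - 42) mod 7
= 97 mod 7 = 6
h=6 → Friday


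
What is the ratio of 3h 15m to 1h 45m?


Duration 1: 195 minutes
Duration 2: 105 minutes
Ratio = 195:105
GCD = 15
Simplified = 13:7
As a decimal: 13/7 ≈ 1.86

13:7 (1.86)


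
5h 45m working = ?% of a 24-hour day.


24.0%

Time: 345 minutes
Day: 1440 minutes
Percentage = (345/1440) × 100 ≈ 24.0%


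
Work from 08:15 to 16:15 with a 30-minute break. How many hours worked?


Total time = (16×60+15) - (8×60+15)
= 975 - 495 = 480 min
Minus break: 480 - 30 = 450 min
= 7h 30m

7h 30m (450 minutes)


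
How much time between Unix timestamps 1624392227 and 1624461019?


Difference = 1624461019 - 1624392227 = 68792 seconds
In hours: 68792 / 3600 ≈ 19.1
In days: 68792 / 86400 ≈ 0.80

68792 seconds (19.1 hours / 0.80 days)


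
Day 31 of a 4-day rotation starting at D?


Shifts: A, B, C, D
Start: D (index 3)
Day 31: (3 + 31 - 1) mod 4
= 33 mod 4
= 1
Index 1 → shift B

Shift B


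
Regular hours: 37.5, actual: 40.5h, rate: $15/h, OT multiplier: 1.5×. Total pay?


$630.00

Regular: 37.5h × $15 = $562.50
Overtime: 40.5 - 37.5 = 3.0h
OT pay: 3.0h × $15 × 1.5 = $67.50
Total = $562.50 + $67.50 = $630.00


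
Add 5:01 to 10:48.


15:49

Start: 648 minutes from midnight
Add: 301 minutes
Total: 949 minutes
Hours: 949 ÷ 60 = 15 remainder 49


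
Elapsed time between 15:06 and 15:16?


End time in minutes: 15×60 + 16 = 916
Start time in minutes: 15×60 + 6 = 906
Difference = 916 - 906 = 10 minutes
= 0 hours 10 minutes

0h 10m


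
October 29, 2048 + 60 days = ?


December 28, 2048

Start: October 29, 2048
Add 60 days
October 29 → November 1: 31 - 29 + 1 = 3 days (60 - 3 = 57 left)
November 1 → December 1: 30 - 1 + 1 = 30 days (57 - 30 = 27 left)
December 1 + 27 = December 28, 2048


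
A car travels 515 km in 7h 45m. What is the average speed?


66.5 km/h

Distance: 515 km
Time: 7h 45m = 465 min = 465/60 = 31/4 hours
Speed = 515 ÷ (31/4) = 515 × 4 / 31 = 2060/31 ≈ 66.5 km/h


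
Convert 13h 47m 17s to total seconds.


Hours: 13 × 3600 = 46800
Minutes: 47 × 60 = 2820
Seconds: 17
Total = 46800 + 2820 + 17 = 49637

49637 seconds


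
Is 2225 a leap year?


Rules: divisible by 4 AND (not by 100 OR by 400)
2225 ÷ 4 = 556 remainder 1 → not divisible by 4
Not divisible by 4 → not a leap year

No


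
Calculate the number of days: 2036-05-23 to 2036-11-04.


From May 23, 2036 to November 4, 2036
Rest of May 2036: 31 - 23 = 8
Full months: June 30, July 31, August 31, September 30, October 31
Days into November 2036: 4
Total = 8 + 30 + 31 + 31 + 30 + 31 + 4 = 165 days

165 days
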